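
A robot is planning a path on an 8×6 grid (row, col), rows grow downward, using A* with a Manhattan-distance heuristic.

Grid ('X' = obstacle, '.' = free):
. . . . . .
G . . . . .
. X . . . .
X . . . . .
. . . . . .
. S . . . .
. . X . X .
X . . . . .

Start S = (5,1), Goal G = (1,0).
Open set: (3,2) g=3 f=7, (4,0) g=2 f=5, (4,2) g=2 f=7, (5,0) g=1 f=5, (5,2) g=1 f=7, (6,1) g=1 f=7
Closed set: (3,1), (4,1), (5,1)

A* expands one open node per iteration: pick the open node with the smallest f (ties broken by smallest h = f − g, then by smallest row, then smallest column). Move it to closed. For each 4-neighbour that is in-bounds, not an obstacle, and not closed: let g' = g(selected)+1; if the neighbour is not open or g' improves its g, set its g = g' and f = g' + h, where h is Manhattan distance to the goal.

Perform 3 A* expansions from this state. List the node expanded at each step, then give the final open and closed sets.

order=[(4,0) → (5,0) → (3,2)]; open=[(2,2) g=4 f=7, (3,3) g=4 f=9, (4,2) g=2 f=7, (5,2) g=1 f=7, (6,0) g=2 f=7, (6,1) g=1 f=7]; closed=[(3,1), (3,2), (4,0), (4,1), (5,0), (5,1)]

step 1: expand (4,0) (f=5, h=3) → closed; open now [(3,2) g=3 f=7, (4,2) g=2 f=7, (5,0) g=1 f=5, (5,2) g=1 f=7, (6,1) g=1 f=7]
step 2: expand (5,0) (f=5, h=4) → closed; open now [(3,2) g=3 f=7, (4,2) g=2 f=7, (5,2) g=1 f=7, (6,0) g=2 f=7, (6,1) g=1 f=7]
step 3: expand (3,2) (f=7, h=4) → closed; open now [(2,2) g=4 f=7, (3,3) g=4 f=9, (4,2) g=2 f=7, (5,2) g=1 f=7, (6,0) g=2 f=7, (6,1) g=1 f=7]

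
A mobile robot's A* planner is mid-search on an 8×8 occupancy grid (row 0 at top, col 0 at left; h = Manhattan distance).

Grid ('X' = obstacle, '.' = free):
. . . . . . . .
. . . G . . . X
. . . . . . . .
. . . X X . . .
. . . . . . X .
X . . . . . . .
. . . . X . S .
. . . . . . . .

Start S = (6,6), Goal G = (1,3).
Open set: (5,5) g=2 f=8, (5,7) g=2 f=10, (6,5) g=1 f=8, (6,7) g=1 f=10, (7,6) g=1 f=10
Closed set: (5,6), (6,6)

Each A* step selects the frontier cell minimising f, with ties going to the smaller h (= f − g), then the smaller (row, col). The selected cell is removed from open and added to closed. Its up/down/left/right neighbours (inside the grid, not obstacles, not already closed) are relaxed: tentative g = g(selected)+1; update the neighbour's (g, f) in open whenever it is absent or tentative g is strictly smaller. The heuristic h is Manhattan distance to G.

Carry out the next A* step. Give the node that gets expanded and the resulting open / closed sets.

expanded=(5,5); open=[(4,5) g=3 f=8, (5,4) g=3 f=8, (5,7) g=2 f=10, (6,5) g=1 f=8, (6,7) g=1 f=10, (7,6) g=1 f=10]; closed=[(5,5), (5,6), (6,6)]

step 1: expand (5,5) (f=8, h=6) → closed; open now [(4,5) g=3 f=8, (5,4) g=3 f=8, (5,7) g=2 f=10, (6,5) g=1 f=8, (6,7) g=1 f=10, (7,6) g=1 f=10]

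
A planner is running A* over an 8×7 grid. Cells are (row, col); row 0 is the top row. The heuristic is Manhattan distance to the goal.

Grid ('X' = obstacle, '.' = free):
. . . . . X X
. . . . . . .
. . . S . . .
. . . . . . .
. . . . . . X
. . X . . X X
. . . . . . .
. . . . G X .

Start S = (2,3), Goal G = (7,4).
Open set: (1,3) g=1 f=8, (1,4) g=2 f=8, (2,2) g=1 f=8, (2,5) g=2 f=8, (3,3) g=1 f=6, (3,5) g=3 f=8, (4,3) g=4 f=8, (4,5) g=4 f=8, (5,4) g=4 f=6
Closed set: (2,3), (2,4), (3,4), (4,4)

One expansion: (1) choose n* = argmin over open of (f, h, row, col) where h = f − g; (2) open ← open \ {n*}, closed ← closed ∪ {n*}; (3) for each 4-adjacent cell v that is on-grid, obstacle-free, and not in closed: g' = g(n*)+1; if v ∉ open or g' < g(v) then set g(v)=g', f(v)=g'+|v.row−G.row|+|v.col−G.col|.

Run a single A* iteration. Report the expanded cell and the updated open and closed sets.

expanded=(5,4); open=[(1,3) g=1 f=8, (1,4) g=2 f=8, (2,2) g=1 f=8, (2,5) g=2 f=8, (3,3) g=1 f=6, (3,5) g=3 f=8, (4,3) g=4 f=8, (4,5) g=4 f=8, (5,3) g=5 f=8, (6,4) g=5 f=6]; closed=[(2,3), (2,4), (3,4), (4,4), (5,4)]

step 1: expand (5,4) (f=6, h=2) → closed; open now [(1,3) g=1 f=8, (1,4) g=2 f=8, (2,2) g=1 f=8, (2,5) g=2 f=8, (3,3) g=1 f=6, (3,5) g=3 f=8, (4,3) g=4 f=8, (4,5) g=4 f=8, (5,3) g=5 f=8, (6,4) g=5 f=6]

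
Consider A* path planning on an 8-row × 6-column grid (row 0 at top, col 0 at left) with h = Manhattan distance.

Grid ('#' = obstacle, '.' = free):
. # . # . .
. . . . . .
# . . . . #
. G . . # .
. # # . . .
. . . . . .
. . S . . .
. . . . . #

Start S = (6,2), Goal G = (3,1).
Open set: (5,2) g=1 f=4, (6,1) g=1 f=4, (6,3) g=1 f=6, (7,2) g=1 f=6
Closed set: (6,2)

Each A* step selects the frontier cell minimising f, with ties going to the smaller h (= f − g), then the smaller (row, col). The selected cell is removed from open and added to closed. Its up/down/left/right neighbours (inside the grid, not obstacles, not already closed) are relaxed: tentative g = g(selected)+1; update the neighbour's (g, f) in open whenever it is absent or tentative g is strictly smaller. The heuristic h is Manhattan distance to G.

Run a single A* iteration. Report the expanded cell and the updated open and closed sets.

expanded=(5,2); open=[(5,1) g=2 f=4, (5,3) g=2 f=6, (6,1) g=1 f=4, (6,3) g=1 f=6, (7,2) g=1 f=6]; closed=[(5,2), (6,2)]

step 1: expand (5,2) (f=4, h=3) → closed; open now [(5,1) g=2 f=4, (5,3) g=2 f=6, (6,1) g=1 f=4, (6,3) g=1 f=6, (7,2) g=1 f=6]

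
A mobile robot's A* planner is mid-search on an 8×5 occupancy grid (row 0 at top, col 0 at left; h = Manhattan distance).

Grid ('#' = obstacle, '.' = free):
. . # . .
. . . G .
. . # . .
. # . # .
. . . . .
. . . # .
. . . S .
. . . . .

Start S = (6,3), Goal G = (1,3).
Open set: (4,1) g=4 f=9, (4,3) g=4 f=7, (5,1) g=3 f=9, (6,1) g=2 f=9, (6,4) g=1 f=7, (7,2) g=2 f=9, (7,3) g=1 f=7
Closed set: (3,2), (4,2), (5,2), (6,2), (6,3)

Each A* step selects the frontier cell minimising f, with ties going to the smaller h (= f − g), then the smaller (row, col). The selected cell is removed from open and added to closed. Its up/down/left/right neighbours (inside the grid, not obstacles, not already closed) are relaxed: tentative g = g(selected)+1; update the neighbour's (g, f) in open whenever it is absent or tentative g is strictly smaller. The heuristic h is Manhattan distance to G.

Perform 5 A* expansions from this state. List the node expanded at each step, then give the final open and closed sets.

step 1: expand (4,3) (f=7, h=3) → closed; open now [(4,1) g=4 f=9, (4,4) g=5 f=9, (5,1) g=3 f=9, (6,1) g=2 f=9, (6,4) g=1 f=7, (7,2) g=2 f=9, (7,3) g=1 f=7]
step 2: expand (6,4) (f=7, h=6) → closed; open now [(4,1) g=4 f=9, (4,4) g=5 f=9, (5,1) g=3 f=9, (5,4) g=2 f=7, (6,1) g=2 f=9, (7,2) g=2 f=9, (7,3) g=1 f=7, (7,4) g=2 f=9]
step 3: expand (5,4) (f=7, h=5) → closed; open now [(4,1) g=4 f=9, (4,4) g=3 f=7, (5,1) g=3 f=9, (6,1) g=2 f=9, (7,2) g=2 f=9, (7,3) g=1 f=7, (7,4) g=2 f=9]
step 4: expand (4,4) (f=7, h=4) → closed; open now [(3,4) g=4 f=7, (4,1) g=4 f=9, (5,1) g=3 f=9, (6,1) g=2 f=9, (7,2) g=2 f=9, (7,3) g=1 f=7, (7,4) g=2 f=9]
step 5: expand (3,4) (f=7, h=3) → closed; open now [(2,4) g=5 f=7, (4,1) g=4 f=9, (5,1) g=3 f=9, (6,1) g=2 f=9, (7,2) g=2 f=9, (7,3) g=1 f=7, (7,4) g=2 f=9]

order=[(4,3) → (6,4) → (5,4) → (4,4) → (3,4)]; open=[(2,4) g=5 f=7, (4,1) g=4 f=9, (5,1) g=3 f=9, (6,1) g=2 f=9, (7,2) g=2 f=9, (7,3) g=1 f=7, (7,4) g=2 f=9]; closed=[(3,2), (3,4), (4,2), (4,3), (4,4), (5,2), (5,4), (6,2), (6,3), (6,4)]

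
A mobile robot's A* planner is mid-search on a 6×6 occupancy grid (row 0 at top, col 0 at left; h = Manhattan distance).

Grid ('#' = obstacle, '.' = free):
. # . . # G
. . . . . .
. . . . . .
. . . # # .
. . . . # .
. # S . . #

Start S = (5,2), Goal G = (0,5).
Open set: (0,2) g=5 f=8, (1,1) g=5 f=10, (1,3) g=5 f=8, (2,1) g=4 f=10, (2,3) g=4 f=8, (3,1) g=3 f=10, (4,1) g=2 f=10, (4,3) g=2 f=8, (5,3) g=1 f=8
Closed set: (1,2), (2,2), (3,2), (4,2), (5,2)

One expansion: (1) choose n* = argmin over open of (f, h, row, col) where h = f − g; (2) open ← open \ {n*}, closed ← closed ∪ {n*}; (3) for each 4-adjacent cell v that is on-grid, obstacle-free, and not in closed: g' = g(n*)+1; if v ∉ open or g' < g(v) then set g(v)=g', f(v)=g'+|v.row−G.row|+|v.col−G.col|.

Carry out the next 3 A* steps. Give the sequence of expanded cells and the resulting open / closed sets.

step 1: expand (0,2) (f=8, h=3) → closed; open now [(0,3) g=6 f=8, (1,1) g=5 f=10, (1,3) g=5 f=8, (2,1) g=4 f=10, (2,3) g=4 f=8, (3,1) g=3 f=10, (4,1) g=2 f=10, (4,3) g=2 f=8, (5,3) g=1 f=8]
step 2: expand (0,3) (f=8, h=2) → closed; open now [(1,1) g=5 f=10, (1,3) g=5 f=8, (2,1) g=4 f=10, (2,3) g=4 f=8, (3,1) g=3 f=10, (4,1) g=2 f=10, (4,3) g=2 f=8, (5,3) g=1 f=8]
step 3: expand (1,3) (f=8, h=3) → closed; open now [(1,1) g=5 f=10, (1,4) g=6 f=8, (2,1) g=4 f=10, (2,3) g=4 f=8, (3,1) g=3 f=10, (4,1) g=2 f=10, (4,3) g=2 f=8, (5,3) g=1 f=8]

order=[(0,2) → (0,3) → (1,3)]; open=[(1,1) g=5 f=10, (1,4) g=6 f=8, (2,1) g=4 f=10, (2,3) g=4 f=8, (3,1) g=3 f=10, (4,1) g=2 f=10, (4,3) g=2 f=8, (5,3) g=1 f=8]; closed=[(0,2), (0,3), (1,2), (1,3), (2,2), (3,2), (4,2), (5,2)]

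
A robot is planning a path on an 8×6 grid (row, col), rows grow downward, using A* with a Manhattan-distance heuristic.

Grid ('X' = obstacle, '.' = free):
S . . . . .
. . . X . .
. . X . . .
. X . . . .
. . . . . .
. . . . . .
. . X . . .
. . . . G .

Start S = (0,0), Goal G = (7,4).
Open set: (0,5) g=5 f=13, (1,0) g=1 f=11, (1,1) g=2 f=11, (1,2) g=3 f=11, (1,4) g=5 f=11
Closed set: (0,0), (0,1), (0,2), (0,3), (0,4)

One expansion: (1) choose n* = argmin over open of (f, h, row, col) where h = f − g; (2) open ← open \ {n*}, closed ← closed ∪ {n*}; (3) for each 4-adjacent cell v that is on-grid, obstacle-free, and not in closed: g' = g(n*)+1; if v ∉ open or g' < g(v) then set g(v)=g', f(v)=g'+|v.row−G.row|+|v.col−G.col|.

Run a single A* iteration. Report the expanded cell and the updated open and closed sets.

step 1: expand (1,4) (f=11, h=6) → closed; open now [(0,5) g=5 f=13, (1,0) g=1 f=11, (1,1) g=2 f=11, (1,2) g=3 f=11, (1,5) g=6 f=13, (2,4) g=6 f=11]

expanded=(1,4); open=[(0,5) g=5 f=13, (1,0) g=1 f=11, (1,1) g=2 f=11, (1,2) g=3 f=11, (1,5) g=6 f=13, (2,4) g=6 f=11]; closed=[(0,0), (0,1), (0,2), (0,3), (0,4), (1,4)]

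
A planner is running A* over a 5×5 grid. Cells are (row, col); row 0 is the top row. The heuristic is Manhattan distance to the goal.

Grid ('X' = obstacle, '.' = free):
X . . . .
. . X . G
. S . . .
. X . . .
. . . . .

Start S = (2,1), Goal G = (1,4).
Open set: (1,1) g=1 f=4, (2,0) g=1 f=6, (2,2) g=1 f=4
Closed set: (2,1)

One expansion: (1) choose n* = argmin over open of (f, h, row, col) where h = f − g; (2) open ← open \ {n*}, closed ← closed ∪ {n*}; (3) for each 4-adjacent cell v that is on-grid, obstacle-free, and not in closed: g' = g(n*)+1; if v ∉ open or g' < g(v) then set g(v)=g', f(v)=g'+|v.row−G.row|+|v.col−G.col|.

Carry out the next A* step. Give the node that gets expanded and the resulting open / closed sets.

expanded=(1,1); open=[(0,1) g=2 f=6, (1,0) g=2 f=6, (2,0) g=1 f=6, (2,2) g=1 f=4]; closed=[(1,1), (2,1)]

step 1: expand (1,1) (f=4, h=3) → closed; open now [(0,1) g=2 f=6, (1,0) g=2 f=6, (2,0) g=1 f=6, (2,2) g=1 f=4]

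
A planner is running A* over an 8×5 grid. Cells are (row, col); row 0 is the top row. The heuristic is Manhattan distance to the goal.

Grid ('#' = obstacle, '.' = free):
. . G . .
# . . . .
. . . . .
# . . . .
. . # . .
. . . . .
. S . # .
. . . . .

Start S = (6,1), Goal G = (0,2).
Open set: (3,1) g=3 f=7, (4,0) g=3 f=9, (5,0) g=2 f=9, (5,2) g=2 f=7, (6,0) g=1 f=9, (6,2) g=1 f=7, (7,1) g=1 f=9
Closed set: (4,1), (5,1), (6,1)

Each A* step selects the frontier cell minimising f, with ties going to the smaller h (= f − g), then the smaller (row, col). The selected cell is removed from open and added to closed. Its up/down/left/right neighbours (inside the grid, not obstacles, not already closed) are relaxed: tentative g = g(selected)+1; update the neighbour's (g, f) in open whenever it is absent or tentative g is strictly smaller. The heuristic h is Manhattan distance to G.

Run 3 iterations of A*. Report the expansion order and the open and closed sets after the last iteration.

step 1: expand (3,1) (f=7, h=4) → closed; open now [(2,1) g=4 f=7, (3,2) g=4 f=7, (4,0) g=3 f=9, (5,0) g=2 f=9, (5,2) g=2 f=7, (6,0) g=1 f=9, (6,2) g=1 f=7, (7,1) g=1 f=9]
step 2: expand (2,1) (f=7, h=3) → closed; open now [(1,1) g=5 f=7, (2,0) g=5 f=9, (2,2) g=5 f=7, (3,2) g=4 f=7, (4,0) g=3 f=9, (5,0) g=2 f=9, (5,2) g=2 f=7, (6,0) g=1 f=9, (6,2) g=1 f=7, (7,1) g=1 f=9]
step 3: expand (1,1) (f=7, h=2) → closed; open now [(0,1) g=6 f=7, (1,2) g=6 f=7, (2,0) g=5 f=9, (2,2) g=5 f=7, (3,2) g=4 f=7, (4,0) g=3 f=9, (5,0) g=2 f=9, (5,2) g=2 f=7, (6,0) g=1 f=9, (6,2) g=1 f=7, (7,1) g=1 f=9]

order=[(3,1) → (2,1) → (1,1)]; open=[(0,1) g=6 f=7, (1,2) g=6 f=7, (2,0) g=5 f=9, (2,2) g=5 f=7, (3,2) g=4 f=7, (4,0) g=3 f=9, (5,0) g=2 f=9, (5,2) g=2 f=7, (6,0) g=1 f=9, (6,2) g=1 f=7, (7,1) g=1 f=9]; closed=[(1,1), (2,1), (3,1), (4,1), (5,1), (6,1)]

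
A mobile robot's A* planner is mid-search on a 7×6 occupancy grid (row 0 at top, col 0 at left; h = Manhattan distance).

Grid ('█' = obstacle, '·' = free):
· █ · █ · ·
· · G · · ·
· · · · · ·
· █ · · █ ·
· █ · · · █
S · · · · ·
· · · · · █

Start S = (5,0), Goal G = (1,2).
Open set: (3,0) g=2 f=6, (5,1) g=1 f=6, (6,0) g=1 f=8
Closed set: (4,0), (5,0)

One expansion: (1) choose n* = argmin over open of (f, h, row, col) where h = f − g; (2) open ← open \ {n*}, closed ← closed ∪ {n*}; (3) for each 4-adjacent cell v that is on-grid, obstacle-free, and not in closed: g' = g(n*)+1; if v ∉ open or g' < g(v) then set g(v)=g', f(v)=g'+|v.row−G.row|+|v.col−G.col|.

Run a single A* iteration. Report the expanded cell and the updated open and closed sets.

expanded=(3,0); open=[(2,0) g=3 f=6, (5,1) g=1 f=6, (6,0) g=1 f=8]; closed=[(3,0), (4,0), (5,0)]

step 1: expand (3,0) (f=6, h=4) → closed; open now [(2,0) g=3 f=6, (5,1) g=1 f=6, (6,0) g=1 f=8]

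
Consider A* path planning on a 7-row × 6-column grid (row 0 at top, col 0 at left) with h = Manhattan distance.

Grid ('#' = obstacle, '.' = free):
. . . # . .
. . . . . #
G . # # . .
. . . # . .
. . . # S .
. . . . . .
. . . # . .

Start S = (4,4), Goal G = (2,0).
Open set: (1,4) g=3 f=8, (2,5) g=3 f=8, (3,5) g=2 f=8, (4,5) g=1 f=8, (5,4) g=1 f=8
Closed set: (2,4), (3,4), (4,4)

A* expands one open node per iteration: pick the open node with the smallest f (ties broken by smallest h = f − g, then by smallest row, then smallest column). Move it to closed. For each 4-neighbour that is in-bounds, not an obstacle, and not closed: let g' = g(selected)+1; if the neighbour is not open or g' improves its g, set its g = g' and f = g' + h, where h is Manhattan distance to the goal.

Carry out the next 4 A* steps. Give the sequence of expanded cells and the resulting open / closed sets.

order=[(1,4) → (1,3) → (1,2) → (1,1)]; open=[(0,1) g=7 f=10, (0,2) g=6 f=10, (0,4) g=4 f=10, (1,0) g=7 f=8, (2,1) g=7 f=8, (2,5) g=3 f=8, (3,5) g=2 f=8, (4,5) g=1 f=8, (5,4) g=1 f=8]; closed=[(1,1), (1,2), (1,3), (1,4), (2,4), (3,4), (4,4)]

step 1: expand (1,4) (f=8, h=5) → closed; open now [(0,4) g=4 f=10, (1,3) g=4 f=8, (2,5) g=3 f=8, (3,5) g=2 f=8, (4,5) g=1 f=8, (5,4) g=1 f=8]
step 2: expand (1,3) (f=8, h=4) → closed; open now [(0,4) g=4 f=10, (1,2) g=5 f=8, (2,5) g=3 f=8, (3,5) g=2 f=8, (4,5) g=1 f=8, (5,4) g=1 f=8]
step 3: expand (1,2) (f=8, h=3) → closed; open now [(0,2) g=6 f=10, (0,4) g=4 f=10, (1,1) g=6 f=8, (2,5) g=3 f=8, (3,5) g=2 f=8, (4,5) g=1 f=8, (5,4) g=1 f=8]
step 4: expand (1,1) (f=8, h=2) → closed; open now [(0,1) g=7 f=10, (0,2) g=6 f=10, (0,4) g=4 f=10, (1,0) g=7 f=8, (2,1) g=7 f=8, (2,5) g=3 f=8, (3,5) g=2 f=8, (4,5) g=1 f=8, (5,4) g=1 f=8]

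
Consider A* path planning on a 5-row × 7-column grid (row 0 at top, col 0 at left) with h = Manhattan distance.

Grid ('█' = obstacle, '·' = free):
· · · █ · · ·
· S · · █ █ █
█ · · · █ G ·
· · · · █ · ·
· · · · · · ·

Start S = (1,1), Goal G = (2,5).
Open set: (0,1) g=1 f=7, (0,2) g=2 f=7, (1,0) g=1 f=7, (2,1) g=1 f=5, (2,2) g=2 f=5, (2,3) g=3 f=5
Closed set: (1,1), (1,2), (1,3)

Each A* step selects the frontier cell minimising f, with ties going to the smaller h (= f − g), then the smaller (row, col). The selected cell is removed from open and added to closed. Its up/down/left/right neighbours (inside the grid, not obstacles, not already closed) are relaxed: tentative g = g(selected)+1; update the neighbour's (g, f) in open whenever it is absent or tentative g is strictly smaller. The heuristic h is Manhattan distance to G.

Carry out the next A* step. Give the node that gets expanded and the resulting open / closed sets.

step 1: expand (2,3) (f=5, h=2) → closed; open now [(0,1) g=1 f=7, (0,2) g=2 f=7, (1,0) g=1 f=7, (2,1) g=1 f=5, (2,2) g=2 f=5, (3,3) g=4 f=7]

expanded=(2,3); open=[(0,1) g=1 f=7, (0,2) g=2 f=7, (1,0) g=1 f=7, (2,1) g=1 f=5, (2,2) g=2 f=5, (3,3) g=4 f=7]; closed=[(1,1), (1,2), (1,3), (2,3)]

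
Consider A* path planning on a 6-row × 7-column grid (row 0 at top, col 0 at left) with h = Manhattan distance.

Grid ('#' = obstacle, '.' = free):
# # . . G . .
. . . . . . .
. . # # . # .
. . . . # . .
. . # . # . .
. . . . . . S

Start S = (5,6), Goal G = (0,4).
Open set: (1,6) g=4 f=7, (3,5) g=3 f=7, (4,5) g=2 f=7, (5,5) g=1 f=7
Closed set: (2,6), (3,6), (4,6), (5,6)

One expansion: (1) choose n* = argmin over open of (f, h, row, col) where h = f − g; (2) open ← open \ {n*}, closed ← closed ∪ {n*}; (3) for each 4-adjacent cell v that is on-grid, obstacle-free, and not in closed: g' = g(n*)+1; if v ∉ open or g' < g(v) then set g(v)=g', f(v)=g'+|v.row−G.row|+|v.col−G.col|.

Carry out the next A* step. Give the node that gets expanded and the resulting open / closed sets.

expanded=(1,6); open=[(0,6) g=5 f=7, (1,5) g=5 f=7, (3,5) g=3 f=7, (4,5) g=2 f=7, (5,5) g=1 f=7]; closed=[(1,6), (2,6), (3,6), (4,6), (5,6)]

step 1: expand (1,6) (f=7, h=3) → closed; open now [(0,6) g=5 f=7, (1,5) g=5 f=7, (3,5) g=3 f=7, (4,5) g=2 f=7, (5,5) g=1 f=7]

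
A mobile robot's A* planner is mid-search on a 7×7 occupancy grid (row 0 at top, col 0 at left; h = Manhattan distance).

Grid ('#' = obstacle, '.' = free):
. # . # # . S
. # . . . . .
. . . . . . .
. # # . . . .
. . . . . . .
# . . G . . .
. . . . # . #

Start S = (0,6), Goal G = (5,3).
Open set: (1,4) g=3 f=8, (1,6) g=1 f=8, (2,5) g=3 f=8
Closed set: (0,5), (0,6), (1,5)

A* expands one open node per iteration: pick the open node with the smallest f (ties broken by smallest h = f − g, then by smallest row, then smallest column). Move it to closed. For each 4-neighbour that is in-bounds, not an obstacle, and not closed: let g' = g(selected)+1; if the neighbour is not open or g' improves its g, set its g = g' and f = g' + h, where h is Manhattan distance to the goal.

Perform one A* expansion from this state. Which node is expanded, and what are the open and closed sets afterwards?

step 1: expand (1,4) (f=8, h=5) → closed; open now [(1,3) g=4 f=8, (1,6) g=1 f=8, (2,4) g=4 f=8, (2,5) g=3 f=8]

expanded=(1,4); open=[(1,3) g=4 f=8, (1,6) g=1 f=8, (2,4) g=4 f=8, (2,5) g=3 f=8]; closed=[(0,5), (0,6), (1,4), (1,5)]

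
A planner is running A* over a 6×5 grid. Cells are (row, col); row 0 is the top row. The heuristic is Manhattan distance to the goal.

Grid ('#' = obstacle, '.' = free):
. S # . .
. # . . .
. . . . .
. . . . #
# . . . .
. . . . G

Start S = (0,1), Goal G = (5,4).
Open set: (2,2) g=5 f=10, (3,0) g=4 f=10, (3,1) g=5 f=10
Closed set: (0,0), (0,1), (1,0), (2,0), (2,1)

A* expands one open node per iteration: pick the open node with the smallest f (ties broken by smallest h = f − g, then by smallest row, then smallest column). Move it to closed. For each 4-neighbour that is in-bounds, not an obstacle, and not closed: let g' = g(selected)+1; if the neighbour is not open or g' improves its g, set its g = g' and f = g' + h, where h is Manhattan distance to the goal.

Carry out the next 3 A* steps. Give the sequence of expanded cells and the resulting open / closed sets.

step 1: expand (2,2) (f=10, h=5) → closed; open now [(1,2) g=6 f=12, (2,3) g=6 f=10, (3,0) g=4 f=10, (3,1) g=5 f=10, (3,2) g=6 f=10]
step 2: expand (2,3) (f=10, h=4) → closed; open now [(1,2) g=6 f=12, (1,3) g=7 f=12, (2,4) g=7 f=10, (3,0) g=4 f=10, (3,1) g=5 f=10, (3,2) g=6 f=10, (3,3) g=7 f=10]
step 3: expand (2,4) (f=10, h=3) → closed; open now [(1,2) g=6 f=12, (1,3) g=7 f=12, (1,4) g=8 f=12, (3,0) g=4 f=10, (3,1) g=5 f=10, (3,2) g=6 f=10, (3,3) g=7 f=10]

order=[(2,2) → (2,3) → (2,4)]; open=[(1,2) g=6 f=12, (1,3) g=7 f=12, (1,4) g=8 f=12, (3,0) g=4 f=10, (3,1) g=5 f=10, (3,2) g=6 f=10, (3,3) g=7 f=10]; closed=[(0,0), (0,1), (1,0), (2,0), (2,1), (2,2), (2,3), (2,4)]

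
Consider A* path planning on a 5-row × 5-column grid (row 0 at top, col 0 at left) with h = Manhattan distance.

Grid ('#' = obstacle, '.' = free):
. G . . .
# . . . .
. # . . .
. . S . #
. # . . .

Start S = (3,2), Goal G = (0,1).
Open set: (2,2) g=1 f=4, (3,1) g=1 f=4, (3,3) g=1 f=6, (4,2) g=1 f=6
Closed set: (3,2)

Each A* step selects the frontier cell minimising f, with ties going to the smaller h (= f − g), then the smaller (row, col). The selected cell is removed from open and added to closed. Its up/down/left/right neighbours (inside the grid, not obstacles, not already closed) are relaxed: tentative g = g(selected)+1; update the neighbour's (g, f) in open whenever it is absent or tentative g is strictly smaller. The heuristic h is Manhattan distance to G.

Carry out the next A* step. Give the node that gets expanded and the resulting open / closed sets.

step 1: expand (2,2) (f=4, h=3) → closed; open now [(1,2) g=2 f=4, (2,3) g=2 f=6, (3,1) g=1 f=4, (3,3) g=1 f=6, (4,2) g=1 f=6]

expanded=(2,2); open=[(1,2) g=2 f=4, (2,3) g=2 f=6, (3,1) g=1 f=4, (3,3) g=1 f=6, (4,2) g=1 f=6]; closed=[(2,2), (3,2)]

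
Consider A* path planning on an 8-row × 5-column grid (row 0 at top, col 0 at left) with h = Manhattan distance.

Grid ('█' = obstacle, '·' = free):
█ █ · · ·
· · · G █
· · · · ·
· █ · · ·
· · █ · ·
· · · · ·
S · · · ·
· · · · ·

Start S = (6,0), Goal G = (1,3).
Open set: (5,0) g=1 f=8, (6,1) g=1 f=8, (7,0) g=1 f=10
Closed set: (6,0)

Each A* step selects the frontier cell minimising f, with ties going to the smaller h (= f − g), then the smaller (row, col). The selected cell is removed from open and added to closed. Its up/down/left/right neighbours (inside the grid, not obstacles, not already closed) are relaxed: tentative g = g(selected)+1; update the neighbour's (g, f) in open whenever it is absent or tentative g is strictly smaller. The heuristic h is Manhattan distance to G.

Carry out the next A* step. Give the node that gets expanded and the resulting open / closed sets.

step 1: expand (5,0) (f=8, h=7) → closed; open now [(4,0) g=2 f=8, (5,1) g=2 f=8, (6,1) g=1 f=8, (7,0) g=1 f=10]

expanded=(5,0); open=[(4,0) g=2 f=8, (5,1) g=2 f=8, (6,1) g=1 f=8, (7,0) g=1 f=10]; closed=[(5,0), (6,0)]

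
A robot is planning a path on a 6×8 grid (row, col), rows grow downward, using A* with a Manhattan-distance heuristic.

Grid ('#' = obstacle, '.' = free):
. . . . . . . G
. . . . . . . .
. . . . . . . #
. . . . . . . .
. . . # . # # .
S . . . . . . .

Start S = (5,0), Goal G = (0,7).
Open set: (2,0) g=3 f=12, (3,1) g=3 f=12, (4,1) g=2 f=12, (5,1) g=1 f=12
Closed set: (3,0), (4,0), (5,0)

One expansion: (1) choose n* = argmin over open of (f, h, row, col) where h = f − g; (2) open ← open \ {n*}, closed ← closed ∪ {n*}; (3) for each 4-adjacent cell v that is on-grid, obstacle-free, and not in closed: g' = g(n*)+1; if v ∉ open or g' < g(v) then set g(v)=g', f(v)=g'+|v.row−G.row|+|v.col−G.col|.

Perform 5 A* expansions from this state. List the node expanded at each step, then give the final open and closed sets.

order=[(2,0) → (1,0) → (0,0) → (0,1) → (0,2)]; open=[(0,3) g=8 f=12, (1,1) g=5 f=12, (1,2) g=8 f=14, (2,1) g=4 f=12, (3,1) g=3 f=12, (4,1) g=2 f=12, (5,1) g=1 f=12]; closed=[(0,0), (0,1), (0,2), (1,0), (2,0), (3,0), (4,0), (5,0)]

step 1: expand (2,0) (f=12, h=9) → closed; open now [(1,0) g=4 f=12, (2,1) g=4 f=12, (3,1) g=3 f=12, (4,1) g=2 f=12, (5,1) g=1 f=12]
step 2: expand (1,0) (f=12, h=8) → closed; open now [(0,0) g=5 f=12, (1,1) g=5 f=12, (2,1) g=4 f=12, (3,1) g=3 f=12, (4,1) g=2 f=12, (5,1) g=1 f=12]
step 3: expand (0,0) (f=12, h=7) → closed; open now [(0,1) g=6 f=12, (1,1) g=5 f=12, (2,1) g=4 f=12, (3,1) g=3 f=12, (4,1) g=2 f=12, (5,1) g=1 f=12]
step 4: expand (0,1) (f=12, h=6) → closed; open now [(0,2) g=7 f=12, (1,1) g=5 f=12, (2,1) g=4 f=12, (3,1) g=3 f=12, (4,1) g=2 f=12, (5,1) g=1 f=12]
step 5: expand (0,2) (f=12, h=5) → closed; open now [(0,3) g=8 f=12, (1,1) g=5 f=12, (1,2) g=8 f=14, (2,1) g=4 f=12, (3,1) g=3 f=12, (4,1) g=2 f=12, (5,1) g=1 f=12]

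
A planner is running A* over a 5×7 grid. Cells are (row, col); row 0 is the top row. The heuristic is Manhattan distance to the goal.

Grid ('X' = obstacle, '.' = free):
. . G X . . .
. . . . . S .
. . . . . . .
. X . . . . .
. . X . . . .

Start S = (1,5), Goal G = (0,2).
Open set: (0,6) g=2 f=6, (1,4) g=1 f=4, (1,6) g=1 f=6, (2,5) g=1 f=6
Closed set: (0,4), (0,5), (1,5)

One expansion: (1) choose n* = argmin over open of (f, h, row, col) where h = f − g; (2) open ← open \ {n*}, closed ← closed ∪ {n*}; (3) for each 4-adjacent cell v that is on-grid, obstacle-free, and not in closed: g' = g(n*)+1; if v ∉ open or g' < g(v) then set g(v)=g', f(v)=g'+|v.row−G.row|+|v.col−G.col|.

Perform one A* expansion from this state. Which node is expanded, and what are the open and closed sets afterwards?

step 1: expand (1,4) (f=4, h=3) → closed; open now [(0,6) g=2 f=6, (1,3) g=2 f=4, (1,6) g=1 f=6, (2,4) g=2 f=6, (2,5) g=1 f=6]

expanded=(1,4); open=[(0,6) g=2 f=6, (1,3) g=2 f=4, (1,6) g=1 f=6, (2,4) g=2 f=6, (2,5) g=1 f=6]; closed=[(0,4), (0,5), (1,4), (1,5)]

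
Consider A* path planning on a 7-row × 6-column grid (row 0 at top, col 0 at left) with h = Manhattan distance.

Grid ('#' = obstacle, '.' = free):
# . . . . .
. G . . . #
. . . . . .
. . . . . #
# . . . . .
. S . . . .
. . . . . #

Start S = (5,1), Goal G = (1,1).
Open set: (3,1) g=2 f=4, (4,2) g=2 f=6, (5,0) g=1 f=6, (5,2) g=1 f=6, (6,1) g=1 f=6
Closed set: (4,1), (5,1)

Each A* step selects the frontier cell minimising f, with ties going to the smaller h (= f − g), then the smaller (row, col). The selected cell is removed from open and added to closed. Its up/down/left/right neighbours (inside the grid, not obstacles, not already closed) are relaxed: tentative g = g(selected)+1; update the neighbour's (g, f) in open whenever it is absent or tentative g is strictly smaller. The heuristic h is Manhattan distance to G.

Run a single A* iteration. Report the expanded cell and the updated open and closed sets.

step 1: expand (3,1) (f=4, h=2) → closed; open now [(2,1) g=3 f=4, (3,0) g=3 f=6, (3,2) g=3 f=6, (4,2) g=2 f=6, (5,0) g=1 f=6, (5,2) g=1 f=6, (6,1) g=1 f=6]

expanded=(3,1); open=[(2,1) g=3 f=4, (3,0) g=3 f=6, (3,2) g=3 f=6, (4,2) g=2 f=6, (5,0) g=1 f=6, (5,2) g=1 f=6, (6,1) g=1 f=6]; closed=[(3,1), (4,1), (5,1)]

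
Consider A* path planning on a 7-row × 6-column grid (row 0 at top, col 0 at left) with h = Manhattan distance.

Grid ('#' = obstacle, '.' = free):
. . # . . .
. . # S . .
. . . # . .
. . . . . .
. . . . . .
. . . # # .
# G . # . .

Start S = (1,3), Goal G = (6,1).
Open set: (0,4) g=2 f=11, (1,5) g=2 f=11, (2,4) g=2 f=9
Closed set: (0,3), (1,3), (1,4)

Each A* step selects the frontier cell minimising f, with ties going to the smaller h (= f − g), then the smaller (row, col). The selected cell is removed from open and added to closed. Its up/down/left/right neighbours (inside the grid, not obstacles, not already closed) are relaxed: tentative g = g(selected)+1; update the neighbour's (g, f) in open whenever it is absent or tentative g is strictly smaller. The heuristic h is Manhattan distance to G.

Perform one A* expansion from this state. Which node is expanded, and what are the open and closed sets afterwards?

expanded=(2,4); open=[(0,4) g=2 f=11, (1,5) g=2 f=11, (2,5) g=3 f=11, (3,4) g=3 f=9]; closed=[(0,3), (1,3), (1,4), (2,4)]

step 1: expand (2,4) (f=9, h=7) → closed; open now [(0,4) g=2 f=11, (1,5) g=2 f=11, (2,5) g=3 f=11, (3,4) g=3 f=9]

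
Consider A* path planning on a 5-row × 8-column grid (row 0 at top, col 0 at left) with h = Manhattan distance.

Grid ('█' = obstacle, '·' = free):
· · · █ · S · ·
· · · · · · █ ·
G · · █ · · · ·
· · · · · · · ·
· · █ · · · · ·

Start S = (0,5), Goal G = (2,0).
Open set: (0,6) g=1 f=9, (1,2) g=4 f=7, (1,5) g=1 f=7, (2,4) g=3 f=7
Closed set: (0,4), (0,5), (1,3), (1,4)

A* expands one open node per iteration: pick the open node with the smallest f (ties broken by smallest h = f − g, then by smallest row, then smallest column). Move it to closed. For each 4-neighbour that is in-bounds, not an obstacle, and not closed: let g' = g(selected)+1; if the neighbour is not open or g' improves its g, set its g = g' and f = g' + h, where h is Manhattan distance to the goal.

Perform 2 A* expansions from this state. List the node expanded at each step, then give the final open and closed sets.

step 1: expand (1,2) (f=7, h=3) → closed; open now [(0,2) g=5 f=9, (0,6) g=1 f=9, (1,1) g=5 f=7, (1,5) g=1 f=7, (2,2) g=5 f=7, (2,4) g=3 f=7]
step 2: expand (1,1) (f=7, h=2) → closed; open now [(0,1) g=6 f=9, (0,2) g=5 f=9, (0,6) g=1 f=9, (1,0) g=6 f=7, (1,5) g=1 f=7, (2,1) g=6 f=7, (2,2) g=5 f=7, (2,4) g=3 f=7]

order=[(1,2) → (1,1)]; open=[(0,1) g=6 f=9, (0,2) g=5 f=9, (0,6) g=1 f=9, (1,0) g=6 f=7, (1,5) g=1 f=7, (2,1) g=6 f=7, (2,2) g=5 f=7, (2,4) g=3 f=7]; closed=[(0,4), (0,5), (1,1), (1,2), (1,3), (1,4)]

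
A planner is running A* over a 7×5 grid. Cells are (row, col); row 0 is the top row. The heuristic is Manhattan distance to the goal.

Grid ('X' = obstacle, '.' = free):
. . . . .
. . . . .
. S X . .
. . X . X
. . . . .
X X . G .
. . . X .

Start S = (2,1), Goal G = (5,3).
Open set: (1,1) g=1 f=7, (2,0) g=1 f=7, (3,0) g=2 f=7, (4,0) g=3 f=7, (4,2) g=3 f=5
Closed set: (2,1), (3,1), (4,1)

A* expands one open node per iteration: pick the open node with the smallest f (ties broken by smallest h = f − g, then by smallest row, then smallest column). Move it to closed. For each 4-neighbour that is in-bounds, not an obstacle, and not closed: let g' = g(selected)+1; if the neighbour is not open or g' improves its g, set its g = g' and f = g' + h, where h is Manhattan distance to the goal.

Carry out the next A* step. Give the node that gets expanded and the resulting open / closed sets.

expanded=(4,2); open=[(1,1) g=1 f=7, (2,0) g=1 f=7, (3,0) g=2 f=7, (4,0) g=3 f=7, (4,3) g=4 f=5, (5,2) g=4 f=5]; closed=[(2,1), (3,1), (4,1), (4,2)]

step 1: expand (4,2) (f=5, h=2) → closed; open now [(1,1) g=1 f=7, (2,0) g=1 f=7, (3,0) g=2 f=7, (4,0) g=3 f=7, (4,3) g=4 f=5, (5,2) g=4 f=5]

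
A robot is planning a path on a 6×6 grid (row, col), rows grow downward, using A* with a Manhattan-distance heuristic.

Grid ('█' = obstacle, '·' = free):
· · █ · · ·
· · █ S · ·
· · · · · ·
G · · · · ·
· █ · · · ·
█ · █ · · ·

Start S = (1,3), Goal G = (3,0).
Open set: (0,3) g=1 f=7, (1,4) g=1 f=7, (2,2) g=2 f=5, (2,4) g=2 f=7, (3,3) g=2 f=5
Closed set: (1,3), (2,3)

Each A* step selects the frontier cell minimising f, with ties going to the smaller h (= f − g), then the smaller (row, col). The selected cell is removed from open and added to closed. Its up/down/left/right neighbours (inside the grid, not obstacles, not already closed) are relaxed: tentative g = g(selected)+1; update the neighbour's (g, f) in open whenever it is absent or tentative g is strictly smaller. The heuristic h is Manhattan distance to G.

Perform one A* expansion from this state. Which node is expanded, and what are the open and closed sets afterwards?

expanded=(2,2); open=[(0,3) g=1 f=7, (1,4) g=1 f=7, (2,1) g=3 f=5, (2,4) g=2 f=7, (3,2) g=3 f=5, (3,3) g=2 f=5]; closed=[(1,3), (2,2), (2,3)]

step 1: expand (2,2) (f=5, h=3) → closed; open now [(0,3) g=1 f=7, (1,4) g=1 f=7, (2,1) g=3 f=5, (2,4) g=2 f=7, (3,2) g=3 f=5, (3,3) g=2 f=5]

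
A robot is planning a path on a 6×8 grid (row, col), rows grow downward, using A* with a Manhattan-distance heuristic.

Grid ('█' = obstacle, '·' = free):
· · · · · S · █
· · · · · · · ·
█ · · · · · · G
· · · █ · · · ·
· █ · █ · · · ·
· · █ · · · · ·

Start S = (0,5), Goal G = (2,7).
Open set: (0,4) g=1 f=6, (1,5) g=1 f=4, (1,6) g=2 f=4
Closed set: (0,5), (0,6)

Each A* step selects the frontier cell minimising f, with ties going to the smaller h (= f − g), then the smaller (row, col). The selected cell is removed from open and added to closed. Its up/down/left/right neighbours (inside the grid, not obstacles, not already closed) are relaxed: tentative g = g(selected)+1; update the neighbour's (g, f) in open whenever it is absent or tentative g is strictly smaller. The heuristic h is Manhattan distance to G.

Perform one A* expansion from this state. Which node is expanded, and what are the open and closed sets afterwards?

expanded=(1,6); open=[(0,4) g=1 f=6, (1,5) g=1 f=4, (1,7) g=3 f=4, (2,6) g=3 f=4]; closed=[(0,5), (0,6), (1,6)]

step 1: expand (1,6) (f=4, h=2) → closed; open now [(0,4) g=1 f=6, (1,5) g=1 f=4, (1,7) g=3 f=4, (2,6) g=3 f=4]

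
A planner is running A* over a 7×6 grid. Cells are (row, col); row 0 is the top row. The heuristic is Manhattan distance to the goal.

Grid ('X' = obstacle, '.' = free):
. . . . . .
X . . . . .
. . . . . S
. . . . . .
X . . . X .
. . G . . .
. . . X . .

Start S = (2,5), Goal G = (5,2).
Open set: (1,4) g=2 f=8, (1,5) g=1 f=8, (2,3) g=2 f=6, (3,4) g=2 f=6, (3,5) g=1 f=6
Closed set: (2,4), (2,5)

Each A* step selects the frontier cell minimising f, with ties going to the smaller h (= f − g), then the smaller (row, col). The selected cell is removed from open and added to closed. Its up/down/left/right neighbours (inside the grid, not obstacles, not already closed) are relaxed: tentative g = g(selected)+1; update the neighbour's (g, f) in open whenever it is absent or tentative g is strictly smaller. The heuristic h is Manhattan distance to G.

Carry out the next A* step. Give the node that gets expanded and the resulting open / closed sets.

expanded=(2,3); open=[(1,3) g=3 f=8, (1,4) g=2 f=8, (1,5) g=1 f=8, (2,2) g=3 f=6, (3,3) g=3 f=6, (3,4) g=2 f=6, (3,5) g=1 f=6]; closed=[(2,3), (2,4), (2,5)]

step 1: expand (2,3) (f=6, h=4) → closed; open now [(1,3) g=3 f=8, (1,4) g=2 f=8, (1,5) g=1 f=8, (2,2) g=3 f=6, (3,3) g=3 f=6, (3,4) g=2 f=6, (3,5) g=1 f=6]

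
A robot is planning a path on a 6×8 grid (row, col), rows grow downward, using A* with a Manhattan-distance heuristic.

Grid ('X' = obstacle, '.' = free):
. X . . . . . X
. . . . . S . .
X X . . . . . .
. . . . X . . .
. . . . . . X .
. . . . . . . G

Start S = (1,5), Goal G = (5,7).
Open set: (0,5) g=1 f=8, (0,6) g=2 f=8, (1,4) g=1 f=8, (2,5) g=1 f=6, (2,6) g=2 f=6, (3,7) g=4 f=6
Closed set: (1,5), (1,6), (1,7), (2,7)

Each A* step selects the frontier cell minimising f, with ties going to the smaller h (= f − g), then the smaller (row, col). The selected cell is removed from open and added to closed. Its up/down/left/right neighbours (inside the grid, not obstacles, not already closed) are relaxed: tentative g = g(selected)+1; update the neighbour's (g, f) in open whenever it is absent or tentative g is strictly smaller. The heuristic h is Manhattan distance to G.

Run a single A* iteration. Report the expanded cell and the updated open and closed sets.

expanded=(3,7); open=[(0,5) g=1 f=8, (0,6) g=2 f=8, (1,4) g=1 f=8, (2,5) g=1 f=6, (2,6) g=2 f=6, (3,6) g=5 f=8, (4,7) g=5 f=6]; closed=[(1,5), (1,6), (1,7), (2,7), (3,7)]

step 1: expand (3,7) (f=6, h=2) → closed; open now [(0,5) g=1 f=8, (0,6) g=2 f=8, (1,4) g=1 f=8, (2,5) g=1 f=6, (2,6) g=2 f=6, (3,6) g=5 f=8, (4,7) g=5 f=6]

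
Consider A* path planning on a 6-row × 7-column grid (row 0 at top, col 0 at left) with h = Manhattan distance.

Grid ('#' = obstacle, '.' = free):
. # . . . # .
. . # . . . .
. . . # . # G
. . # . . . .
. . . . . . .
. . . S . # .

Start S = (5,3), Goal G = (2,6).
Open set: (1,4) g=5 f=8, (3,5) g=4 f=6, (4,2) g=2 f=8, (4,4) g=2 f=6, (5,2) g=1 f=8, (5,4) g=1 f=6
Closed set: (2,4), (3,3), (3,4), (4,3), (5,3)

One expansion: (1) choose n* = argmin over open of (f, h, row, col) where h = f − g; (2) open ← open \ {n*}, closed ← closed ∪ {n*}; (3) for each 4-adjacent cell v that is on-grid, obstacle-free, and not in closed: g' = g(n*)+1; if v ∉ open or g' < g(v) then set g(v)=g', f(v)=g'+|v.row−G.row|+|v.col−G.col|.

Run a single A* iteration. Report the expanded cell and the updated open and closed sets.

step 1: expand (3,5) (f=6, h=2) → closed; open now [(1,4) g=5 f=8, (3,6) g=5 f=6, (4,2) g=2 f=8, (4,4) g=2 f=6, (4,5) g=5 f=8, (5,2) g=1 f=8, (5,4) g=1 f=6]

expanded=(3,5); open=[(1,4) g=5 f=8, (3,6) g=5 f=6, (4,2) g=2 f=8, (4,4) g=2 f=6, (4,5) g=5 f=8, (5,2) g=1 f=8, (5,4) g=1 f=6]; closed=[(2,4), (3,3), (3,4), (3,5), (4,3), (5,3)]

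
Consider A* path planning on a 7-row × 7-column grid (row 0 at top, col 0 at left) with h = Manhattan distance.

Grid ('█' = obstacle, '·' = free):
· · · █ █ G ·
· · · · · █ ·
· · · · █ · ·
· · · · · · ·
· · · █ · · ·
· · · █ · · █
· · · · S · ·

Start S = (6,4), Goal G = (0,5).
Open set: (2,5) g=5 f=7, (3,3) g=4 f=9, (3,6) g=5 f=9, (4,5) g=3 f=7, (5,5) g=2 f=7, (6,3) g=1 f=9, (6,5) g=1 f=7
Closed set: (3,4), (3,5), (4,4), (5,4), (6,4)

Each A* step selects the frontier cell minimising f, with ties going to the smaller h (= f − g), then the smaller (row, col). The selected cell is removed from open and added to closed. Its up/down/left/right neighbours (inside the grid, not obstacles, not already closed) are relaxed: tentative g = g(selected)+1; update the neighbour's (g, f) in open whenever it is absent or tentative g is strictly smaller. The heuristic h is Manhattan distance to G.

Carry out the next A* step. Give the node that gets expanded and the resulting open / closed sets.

step 1: expand (2,5) (f=7, h=2) → closed; open now [(2,6) g=6 f=9, (3,3) g=4 f=9, (3,6) g=5 f=9, (4,5) g=3 f=7, (5,5) g=2 f=7, (6,3) g=1 f=9, (6,5) g=1 f=7]

expanded=(2,5); open=[(2,6) g=6 f=9, (3,3) g=4 f=9, (3,6) g=5 f=9, (4,5) g=3 f=7, (5,5) g=2 f=7, (6,3) g=1 f=9, (6,5) g=1 f=7]; closed=[(2,5), (3,4), (3,5), (4,4), (5,4), (6,4)]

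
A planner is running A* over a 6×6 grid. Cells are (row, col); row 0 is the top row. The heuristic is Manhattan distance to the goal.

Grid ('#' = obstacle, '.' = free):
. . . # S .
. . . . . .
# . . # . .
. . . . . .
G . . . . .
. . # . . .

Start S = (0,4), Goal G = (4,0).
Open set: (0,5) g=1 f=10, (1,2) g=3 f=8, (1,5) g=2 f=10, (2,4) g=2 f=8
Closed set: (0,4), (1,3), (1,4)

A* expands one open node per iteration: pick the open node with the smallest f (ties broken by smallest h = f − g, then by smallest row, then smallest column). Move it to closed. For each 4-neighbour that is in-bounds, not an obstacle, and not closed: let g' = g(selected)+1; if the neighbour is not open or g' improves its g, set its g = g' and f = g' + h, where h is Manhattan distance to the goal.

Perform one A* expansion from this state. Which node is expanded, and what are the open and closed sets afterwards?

expanded=(1,2); open=[(0,2) g=4 f=10, (0,5) g=1 f=10, (1,1) g=4 f=8, (1,5) g=2 f=10, (2,2) g=4 f=8, (2,4) g=2 f=8]; closed=[(0,4), (1,2), (1,3), (1,4)]

step 1: expand (1,2) (f=8, h=5) → closed; open now [(0,2) g=4 f=10, (0,5) g=1 f=10, (1,1) g=4 f=8, (1,5) g=2 f=10, (2,2) g=4 f=8, (2,4) g=2 f=8]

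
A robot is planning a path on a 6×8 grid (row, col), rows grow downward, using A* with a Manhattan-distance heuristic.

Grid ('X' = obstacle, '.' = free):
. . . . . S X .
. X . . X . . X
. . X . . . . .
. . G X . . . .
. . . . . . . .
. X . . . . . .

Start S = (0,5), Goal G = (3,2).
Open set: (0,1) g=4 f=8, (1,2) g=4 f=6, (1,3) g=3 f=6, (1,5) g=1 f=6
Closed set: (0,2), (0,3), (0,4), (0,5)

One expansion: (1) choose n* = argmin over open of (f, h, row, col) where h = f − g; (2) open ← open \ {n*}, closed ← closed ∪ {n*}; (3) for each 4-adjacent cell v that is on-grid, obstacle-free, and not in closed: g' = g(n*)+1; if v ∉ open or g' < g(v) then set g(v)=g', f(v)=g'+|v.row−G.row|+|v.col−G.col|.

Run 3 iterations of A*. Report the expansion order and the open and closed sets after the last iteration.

order=[(1,2) → (1,3) → (2,3)]; open=[(0,1) g=4 f=8, (1,5) g=1 f=6, (2,4) g=5 f=8]; closed=[(0,2), (0,3), (0,4), (0,5), (1,2), (1,3), (2,3)]

step 1: expand (1,2) (f=6, h=2) → closed; open now [(0,1) g=4 f=8, (1,3) g=3 f=6, (1,5) g=1 f=6]
step 2: expand (1,3) (f=6, h=3) → closed; open now [(0,1) g=4 f=8, (1,5) g=1 f=6, (2,3) g=4 f=6]
step 3: expand (2,3) (f=6, h=2) → closed; open now [(0,1) g=4 f=8, (1,5) g=1 f=6, (2,4) g=5 f=8]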